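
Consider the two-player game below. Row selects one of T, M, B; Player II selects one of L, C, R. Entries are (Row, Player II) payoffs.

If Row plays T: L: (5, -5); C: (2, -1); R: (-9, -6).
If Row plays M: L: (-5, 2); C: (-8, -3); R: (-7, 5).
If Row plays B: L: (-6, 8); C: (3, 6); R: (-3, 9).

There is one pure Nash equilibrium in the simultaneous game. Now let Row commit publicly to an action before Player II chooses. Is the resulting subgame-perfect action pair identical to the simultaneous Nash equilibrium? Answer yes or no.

no

Solve by backward induction (Row leads).
- T → Player II plays C (best of -5, -1, -6); Row gets 2.
- M → Player II plays R (best of 2, -3, 5); Row gets -7.
- B → Player II plays R (best of 8, 6, 9); Row gets -3.
Among 2, -7, -3, the best is 2 at T. Subgame-perfect outcome: (T, C) with payoffs (2, -1).
Now find the simultaneous Nash equilibrium.
Row's best replies: L→T; C→B; R→B.
Player II's best replies: T→C; M→R; B→R.
Only (B, R) has each player best-responding; Nash payoffs (-3, 9).
Sequential outcome (T, C) differs from the Nash profile (B, R).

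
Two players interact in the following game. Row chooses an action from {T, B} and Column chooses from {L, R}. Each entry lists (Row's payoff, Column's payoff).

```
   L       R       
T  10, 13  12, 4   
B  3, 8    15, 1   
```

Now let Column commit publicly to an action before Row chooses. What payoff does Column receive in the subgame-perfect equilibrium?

Solve by backward induction (Column leads).
- L → Row plays T (best of 10, 3); Column gets 13.
- R → Row plays B (best of 12, 15); Column gets 1.
Column's induced payoffs are 13, 1, so Column commits to L. Subgame-perfect outcome: (T, L) with payoffs (10, 13).

13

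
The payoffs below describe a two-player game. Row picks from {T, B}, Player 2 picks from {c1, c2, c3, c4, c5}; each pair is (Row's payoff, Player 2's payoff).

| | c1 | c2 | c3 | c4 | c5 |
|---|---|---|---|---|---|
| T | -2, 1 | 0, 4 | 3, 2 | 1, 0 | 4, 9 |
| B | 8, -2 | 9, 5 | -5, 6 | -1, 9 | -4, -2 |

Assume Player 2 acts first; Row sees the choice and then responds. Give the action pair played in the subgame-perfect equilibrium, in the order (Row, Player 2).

Solve by backward induction (Player 2 leads).
- c1: Row compares -2, 8 and picks B; Player 2 would get -2.
- c2: Row compares 0, 9 and picks B; Player 2 would get 5.
- c3: Row compares 3, -5 and picks T; Player 2 would get 2.
- c4: Row compares 1, -1 and picks T; Player 2 would get 0.
- c5: Row compares 4, -4 and picks T; Player 2 would get 9.
Among -2, 5, 2, 0, 9, the best is 9 at c5. Subgame-perfect outcome: (T, c5) with payoffs (4, 9).

(T, c5)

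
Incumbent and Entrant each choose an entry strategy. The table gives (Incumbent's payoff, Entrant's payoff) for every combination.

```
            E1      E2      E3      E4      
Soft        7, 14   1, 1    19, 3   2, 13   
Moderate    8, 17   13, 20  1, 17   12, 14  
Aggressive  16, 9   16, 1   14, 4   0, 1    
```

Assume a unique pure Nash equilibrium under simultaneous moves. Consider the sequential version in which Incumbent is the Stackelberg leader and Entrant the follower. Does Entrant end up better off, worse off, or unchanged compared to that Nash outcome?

unchanged

Entrant best-responds to each possible Incumbent move:
- Soft → Entrant plays E1 (best of 14, 1, 3, 13); Incumbent gets 7.
- Moderate → Entrant plays E2 (best of 17, 20, 17, 14); Incumbent gets 13.
- Aggressive → Entrant plays E1 (best of 9, 1, 4, 1); Incumbent gets 16.
Among 7, 13, 16, the best is 16 at Aggressive. Subgame-perfect outcome: (Aggressive, E1) with payoffs (16, 9).
Under simultaneous play:
Incumbent's best replies: E1→Aggressive; E2→Aggressive; E3→Soft; E4→Moderate.
Entrant's best replies: Soft→E1; Moderate→E2; Aggressive→E1.
The unique mutual best reply is (Aggressive, E1), giving (16, 9).
Entrant earns 9 sequentially versus 9 at the Nash outcome: unchanged.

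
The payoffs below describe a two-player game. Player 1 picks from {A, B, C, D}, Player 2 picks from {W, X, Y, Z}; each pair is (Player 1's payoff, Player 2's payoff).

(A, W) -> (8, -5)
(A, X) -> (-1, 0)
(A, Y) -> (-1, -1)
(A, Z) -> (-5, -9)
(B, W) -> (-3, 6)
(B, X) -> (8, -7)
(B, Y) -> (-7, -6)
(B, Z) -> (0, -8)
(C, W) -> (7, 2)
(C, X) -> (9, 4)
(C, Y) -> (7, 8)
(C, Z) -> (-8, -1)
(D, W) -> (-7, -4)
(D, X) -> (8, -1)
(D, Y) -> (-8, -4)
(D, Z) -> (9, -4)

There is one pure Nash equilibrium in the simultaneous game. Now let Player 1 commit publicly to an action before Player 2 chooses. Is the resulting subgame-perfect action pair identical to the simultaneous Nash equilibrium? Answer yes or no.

no

Solve by backward induction (Player 1 leads).
- A → Player 2 plays X (best of -5, 0, -1, -9); Player 1 gets -1.
- B → Player 2 plays W (best of 6, -7, -6, -8); Player 1 gets -3.
- C → Player 2 plays Y (best of 2, 4, 8, -1); Player 1 gets 7.
- D → Player 2 plays X (best of -4, -1, -4, -4); Player 1 gets 8.
Player 1's induced payoffs are -1, -3, 7, 8, so Player 1 commits to D. Subgame-perfect outcome: (D, X) with payoffs (8, -1).
Now find the simultaneous Nash equilibrium.
Player 1's best replies: W→A; X→C; Y→C; Z→D.
Player 2's best replies: A→X; B→W; C→Y; D→X.
The unique mutual best reply is (C, Y), giving (7, 8).
Sequential outcome (D, X) differs from the Nash profile (C, Y).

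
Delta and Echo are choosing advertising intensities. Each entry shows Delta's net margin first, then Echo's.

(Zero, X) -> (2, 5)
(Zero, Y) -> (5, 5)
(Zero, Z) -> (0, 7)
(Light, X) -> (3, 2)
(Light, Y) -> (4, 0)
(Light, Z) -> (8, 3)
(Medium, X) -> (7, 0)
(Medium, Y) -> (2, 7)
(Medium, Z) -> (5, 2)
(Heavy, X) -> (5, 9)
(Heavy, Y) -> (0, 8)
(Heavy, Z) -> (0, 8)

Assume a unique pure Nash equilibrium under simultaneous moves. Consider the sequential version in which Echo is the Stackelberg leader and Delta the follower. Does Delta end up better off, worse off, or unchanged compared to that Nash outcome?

Delta best-responds to each possible Echo move:
- X: BR = Medium, leader payoff 0.
- Y: BR = Zero, leader payoff 5.
- Z: BR = Light, leader payoff 3.
Maximizing over 0, 5, 3, Echo chooses Y. Subgame-perfect outcome: (Zero, Y) with payoffs (5, 5).
Under simultaneous play:
Delta's best replies: X→Medium; Y→Zero; Z→Light.
Echo's best replies: Zero→Z; Light→Z; Medium→Y; Heavy→X.
The unique mutual best reply is (Light, Z), giving (8, 3).
Delta earns 5 sequentially versus 8 at the Nash outcome: worse off.

worse off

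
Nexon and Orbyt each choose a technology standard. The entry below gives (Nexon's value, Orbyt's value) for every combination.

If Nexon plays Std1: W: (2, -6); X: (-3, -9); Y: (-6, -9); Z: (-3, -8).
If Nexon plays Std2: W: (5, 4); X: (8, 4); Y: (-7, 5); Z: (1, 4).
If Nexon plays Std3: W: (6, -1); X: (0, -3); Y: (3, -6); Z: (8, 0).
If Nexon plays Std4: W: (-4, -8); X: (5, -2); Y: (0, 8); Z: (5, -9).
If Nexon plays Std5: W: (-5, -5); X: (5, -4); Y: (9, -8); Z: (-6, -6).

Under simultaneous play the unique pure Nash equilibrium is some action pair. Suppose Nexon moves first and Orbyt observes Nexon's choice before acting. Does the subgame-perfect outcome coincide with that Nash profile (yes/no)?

Solve by backward induction (Nexon leads).
- Std1: BR = W, leader payoff 2.
- Std2: BR = Y, leader payoff -7.
- Std3: BR = Z, leader payoff 8.
- Std4: BR = Y, leader payoff 0.
- Std5: BR = X, leader payoff 5.
Maximizing over 2, -7, 8, 0, 5, Nexon chooses Std3. Subgame-perfect outcome: (Std3, Z) with payoffs (8, 0).
For the simultaneous game, intersect best replies.
Nexon's best replies: W→Std3; X→Std2; Y→Std5; Z→Std3.
Orbyt's best replies: Std1→W; Std2→Y; Std3→Z; Std4→Y; Std5→X.
Only (Std3, Z) has each player best-responding; Nash payoffs (8, 0).
Sequential outcome (Std3, Z) coincides with the Nash profile (Std3, Z).

yes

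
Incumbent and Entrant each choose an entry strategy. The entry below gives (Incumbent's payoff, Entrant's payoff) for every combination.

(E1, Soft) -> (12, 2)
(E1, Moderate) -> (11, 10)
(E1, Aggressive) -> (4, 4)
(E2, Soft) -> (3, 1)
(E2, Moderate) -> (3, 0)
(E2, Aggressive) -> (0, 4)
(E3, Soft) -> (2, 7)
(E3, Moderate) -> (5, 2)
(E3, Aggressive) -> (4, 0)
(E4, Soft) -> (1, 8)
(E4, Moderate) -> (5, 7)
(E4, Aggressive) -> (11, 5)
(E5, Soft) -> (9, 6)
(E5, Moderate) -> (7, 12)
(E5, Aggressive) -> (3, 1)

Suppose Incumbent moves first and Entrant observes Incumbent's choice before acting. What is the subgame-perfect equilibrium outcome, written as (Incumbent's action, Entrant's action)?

Entrant best-responds to each possible Incumbent move:
- E1 → Entrant plays Moderate (best of 2, 10, 4); Incumbent gets 11.
- E2 → Entrant plays Aggressive (best of 1, 0, 4); Incumbent gets 0.
- E3 → Entrant plays Soft (best of 7, 2, 0); Incumbent gets 2.
- E4 → Entrant plays Soft (best of 8, 7, 5); Incumbent gets 1.
- E5 → Entrant plays Moderate (best of 6, 12, 1); Incumbent gets 7.
Incumbent's induced payoffs are 11, 0, 2, 1, 7, so Incumbent commits to E1. Subgame-perfect outcome: (E1, Moderate) with payoffs (11, 10).

(E1, Moderate)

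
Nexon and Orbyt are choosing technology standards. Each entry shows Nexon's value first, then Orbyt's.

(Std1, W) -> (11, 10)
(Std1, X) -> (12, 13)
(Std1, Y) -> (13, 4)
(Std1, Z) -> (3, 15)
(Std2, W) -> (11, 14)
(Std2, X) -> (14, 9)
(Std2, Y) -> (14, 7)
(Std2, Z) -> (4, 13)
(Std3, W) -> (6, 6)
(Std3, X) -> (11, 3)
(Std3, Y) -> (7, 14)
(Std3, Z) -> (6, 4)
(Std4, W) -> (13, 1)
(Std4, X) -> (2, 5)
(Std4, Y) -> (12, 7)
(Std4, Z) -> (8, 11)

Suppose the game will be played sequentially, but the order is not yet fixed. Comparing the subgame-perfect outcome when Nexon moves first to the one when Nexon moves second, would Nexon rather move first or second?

first

If Nexon leads: Orbyt's best replies are Std1→Z, Std2→W, Std3→Y, Std4→Z; Nexon's induced payoffs 3, 11, 7, 8; outcome (Std2, W), payoffs (11, 14).
If Orbyt leads: Nexon's best replies are W→Std4, X→Std2, Y→Std2, Z→Std4; Orbyt's induced payoffs 1, 9, 7, 11; outcome (Std4, Z), payoffs (8, 11).
Nexon gets 11 moving first and 8 moving second, so Nexon prefers to move first.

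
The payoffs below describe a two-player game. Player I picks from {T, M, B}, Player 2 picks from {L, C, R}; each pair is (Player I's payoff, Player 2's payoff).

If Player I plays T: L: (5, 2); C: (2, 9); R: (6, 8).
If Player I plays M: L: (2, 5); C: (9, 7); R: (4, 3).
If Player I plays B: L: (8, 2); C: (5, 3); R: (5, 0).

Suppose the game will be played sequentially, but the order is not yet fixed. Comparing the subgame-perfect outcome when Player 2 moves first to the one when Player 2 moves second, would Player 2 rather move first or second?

first

If Player I leads: Player 2's best replies are T→C, M→C, B→C; Player I's induced payoffs 2, 9, 5; outcome (M, C), payoffs (9, 7).
If Player 2 leads: Player I's best replies are L→B, C→M, R→T; Player 2's induced payoffs 2, 7, 8; outcome (T, R), payoffs (6, 8).
Player 2 gets 8 moving first and 7 moving second, so Player 2 prefers to move first.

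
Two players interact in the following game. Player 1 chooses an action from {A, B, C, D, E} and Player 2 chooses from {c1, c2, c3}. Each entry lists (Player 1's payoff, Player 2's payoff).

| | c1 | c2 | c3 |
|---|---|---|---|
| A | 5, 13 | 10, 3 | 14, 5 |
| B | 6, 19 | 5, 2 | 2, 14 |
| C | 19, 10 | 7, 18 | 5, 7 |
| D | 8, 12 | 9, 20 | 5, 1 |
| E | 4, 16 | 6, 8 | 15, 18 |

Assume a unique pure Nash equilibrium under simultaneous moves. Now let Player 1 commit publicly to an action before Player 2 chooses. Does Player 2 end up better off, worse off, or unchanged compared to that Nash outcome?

unchanged

Backward induction with Player 1 moving first.
- A: Player 2 compares 13, 3, 5 and picks c1; Player 1 would get 5.
- B: Player 2 compares 19, 2, 14 and picks c1; Player 1 would get 6.
- C: Player 2 compares 10, 18, 7 and picks c2; Player 1 would get 7.
- D: Player 2 compares 12, 20, 1 and picks c2; Player 1 would get 9.
- E: Player 2 compares 16, 8, 18 and picks c3; Player 1 would get 15.
Among 5, 6, 7, 9, 15, the best is 15 at E. Subgame-perfect outcome: (E, c3) with payoffs (15, 18).
Under simultaneous play:
Player 1's best replies: c1→C; c2→A; c3→E.
Player 2's best replies: A→c1; B→c1; C→c2; D→c2; E→c3.
Only (E, c3) has each player best-responding; Nash payoffs (15, 18).
Player 2 earns 18 sequentially versus 18 at the Nash outcome: unchanged.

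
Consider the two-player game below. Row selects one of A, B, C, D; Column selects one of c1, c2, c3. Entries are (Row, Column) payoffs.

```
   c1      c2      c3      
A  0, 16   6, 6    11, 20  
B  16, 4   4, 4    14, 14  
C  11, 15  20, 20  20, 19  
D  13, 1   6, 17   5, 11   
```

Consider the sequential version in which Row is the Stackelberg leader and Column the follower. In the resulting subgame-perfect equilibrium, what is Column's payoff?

20

Work backward from Column's decision.
- A → Column plays c3 (best of 16, 6, 20); Row gets 11.
- B → Column plays c3 (best of 4, 4, 14); Row gets 14.
- C → Column plays c2 (best of 15, 20, 19); Row gets 20.
- D → Column plays c2 (best of 1, 17, 11); Row gets 6.
Row's induced payoffs are 11, 14, 20, 6, so Row commits to C. Subgame-perfect outcome: (C, c2) with payoffs (20, 20).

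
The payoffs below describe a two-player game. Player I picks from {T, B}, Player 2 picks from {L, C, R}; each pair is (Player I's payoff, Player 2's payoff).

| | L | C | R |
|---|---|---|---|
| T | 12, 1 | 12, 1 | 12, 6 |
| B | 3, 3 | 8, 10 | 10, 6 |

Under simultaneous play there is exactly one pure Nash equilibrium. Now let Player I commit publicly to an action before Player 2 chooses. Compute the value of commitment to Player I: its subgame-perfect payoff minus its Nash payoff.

Backward induction with Player I moving first.
- T → Player 2 plays R (best of 1, 1, 6); Player I gets 12.
- B → Player 2 plays C (best of 3, 10, 6); Player I gets 8.
Among 12, 8, the best is 12 at T. Subgame-perfect outcome: (T, R) with payoffs (12, 6).
Under simultaneous play:
Player I's best replies: L→T; C→T; R→T.
Player 2's best replies: T→R; B→C.
Only (T, R) has each player best-responding; Nash payoffs (12, 6).
Player I's commitment gain: 12 − 12 = 0.

0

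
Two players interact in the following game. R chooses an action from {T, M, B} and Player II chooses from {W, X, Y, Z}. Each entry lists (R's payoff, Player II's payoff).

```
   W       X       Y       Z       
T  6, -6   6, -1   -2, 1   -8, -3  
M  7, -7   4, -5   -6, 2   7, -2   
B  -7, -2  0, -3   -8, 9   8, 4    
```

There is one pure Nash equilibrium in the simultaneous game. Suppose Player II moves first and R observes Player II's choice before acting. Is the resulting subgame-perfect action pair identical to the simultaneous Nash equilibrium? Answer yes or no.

no

Work backward from R's decision.
- W: BR = M, leader payoff -7.
- X: BR = T, leader payoff -1.
- Y: BR = T, leader payoff 1.
- Z: BR = B, leader payoff 4.
Among -7, -1, 1, 4, the best is 4 at Z. Subgame-perfect outcome: (B, Z) with payoffs (8, 4).
Now find the simultaneous Nash equilibrium.
R's best replies: W→M; X→T; Y→T; Z→B.
Player II's best replies: T→Y; M→Y; B→Y.
Only (T, Y) has each player best-responding; Nash payoffs (-2, 1).
Sequential outcome (B, Z) differs from the Nash profile (T, Y).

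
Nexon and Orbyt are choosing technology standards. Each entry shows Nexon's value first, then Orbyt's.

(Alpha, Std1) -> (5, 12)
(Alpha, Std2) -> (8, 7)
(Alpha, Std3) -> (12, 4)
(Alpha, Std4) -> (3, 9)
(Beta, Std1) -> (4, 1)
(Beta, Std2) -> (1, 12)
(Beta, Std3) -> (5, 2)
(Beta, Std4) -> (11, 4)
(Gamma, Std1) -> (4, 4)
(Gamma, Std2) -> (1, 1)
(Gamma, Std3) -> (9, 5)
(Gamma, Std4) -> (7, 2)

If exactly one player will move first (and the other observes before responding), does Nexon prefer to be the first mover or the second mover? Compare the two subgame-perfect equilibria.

If Nexon leads: Orbyt's best replies are Alpha→Std1, Beta→Std2, Gamma→Std3; Nexon's induced payoffs 5, 1, 9; outcome (Gamma, Std3), payoffs (9, 5).
If Orbyt leads: Nexon's best replies are Std1→Alpha, Std2→Alpha, Std3→Alpha, Std4→Beta; Orbyt's induced payoffs 12, 7, 4, 4; outcome (Alpha, Std1), payoffs (5, 12).
Nexon gets 9 moving first and 5 moving second, so Nexon prefers to move first.

first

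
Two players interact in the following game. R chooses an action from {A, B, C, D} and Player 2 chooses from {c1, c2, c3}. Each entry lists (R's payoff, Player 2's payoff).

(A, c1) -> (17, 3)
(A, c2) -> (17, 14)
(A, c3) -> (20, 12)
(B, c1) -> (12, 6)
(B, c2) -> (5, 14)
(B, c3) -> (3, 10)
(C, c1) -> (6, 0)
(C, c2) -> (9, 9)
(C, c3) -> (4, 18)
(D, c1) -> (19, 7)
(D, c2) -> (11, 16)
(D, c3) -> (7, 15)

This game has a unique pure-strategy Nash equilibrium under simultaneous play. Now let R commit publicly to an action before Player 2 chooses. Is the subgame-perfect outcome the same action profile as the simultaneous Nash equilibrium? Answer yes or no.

yes

Work backward from Player 2's decision.
- A: BR = c2, leader payoff 17.
- B: BR = c2, leader payoff 5.
- C: BR = c3, leader payoff 4.
- D: BR = c2, leader payoff 11.
Maximizing over 17, 5, 4, 11, R chooses A. Subgame-perfect outcome: (A, c2) with payoffs (17, 14).
For the simultaneous game, intersect best replies.
R's best replies: c1→D; c2→A; c3→A.
Player 2's best replies: A→c2; B→c2; C→c3; D→c2.
Only (A, c2) has each player best-responding; Nash payoffs (17, 14).
Sequential outcome (A, c2) coincides with the Nash profile (A, c2).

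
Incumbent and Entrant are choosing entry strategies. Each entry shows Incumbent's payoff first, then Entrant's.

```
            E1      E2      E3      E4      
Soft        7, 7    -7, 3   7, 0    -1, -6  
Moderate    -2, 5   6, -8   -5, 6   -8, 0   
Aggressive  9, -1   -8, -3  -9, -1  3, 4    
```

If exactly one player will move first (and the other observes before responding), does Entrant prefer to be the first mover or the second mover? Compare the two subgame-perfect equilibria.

second

If Incumbent leads: Entrant's best replies are Soft→E1, Moderate→E3, Aggressive→E4; Incumbent's induced payoffs 7, -5, 3; outcome (Soft, E1), payoffs (7, 7).
If Entrant leads: Incumbent's best replies are E1→Aggressive, E2→Moderate, E3→Soft, E4→Aggressive; Entrant's induced payoffs -1, -8, 0, 4; outcome (Aggressive, E4), payoffs (3, 4).
Entrant gets 4 moving first and 7 moving second, so Entrant prefers to move second.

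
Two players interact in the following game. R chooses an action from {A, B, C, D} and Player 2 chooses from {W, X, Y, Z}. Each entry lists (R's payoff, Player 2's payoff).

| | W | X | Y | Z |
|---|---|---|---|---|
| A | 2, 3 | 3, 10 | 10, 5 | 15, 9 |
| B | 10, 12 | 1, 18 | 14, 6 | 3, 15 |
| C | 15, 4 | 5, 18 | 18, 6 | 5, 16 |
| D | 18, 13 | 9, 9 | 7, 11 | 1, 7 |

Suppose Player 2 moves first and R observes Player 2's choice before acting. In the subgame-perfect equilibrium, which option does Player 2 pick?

W

Solve by backward induction (Player 2 leads).
- W: BR = D, leader payoff 13.
- X: BR = D, leader payoff 9.
- Y: BR = C, leader payoff 6.
- Z: BR = A, leader payoff 9.
Maximizing over 13, 9, 6, 9, Player 2 chooses W. Subgame-perfect outcome: (D, W) with payoffs (18, 13).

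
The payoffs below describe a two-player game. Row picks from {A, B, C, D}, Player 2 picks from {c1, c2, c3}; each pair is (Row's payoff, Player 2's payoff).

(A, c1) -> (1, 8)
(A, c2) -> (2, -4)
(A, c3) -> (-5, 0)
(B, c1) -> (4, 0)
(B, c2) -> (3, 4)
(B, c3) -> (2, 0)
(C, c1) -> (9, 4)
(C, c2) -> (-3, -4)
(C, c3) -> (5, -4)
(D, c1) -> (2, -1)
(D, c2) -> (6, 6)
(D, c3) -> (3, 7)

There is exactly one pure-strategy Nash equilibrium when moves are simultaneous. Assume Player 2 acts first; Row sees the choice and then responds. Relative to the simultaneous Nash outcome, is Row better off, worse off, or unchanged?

worse off

Solve by backward induction (Player 2 leads).
- c1 → Row plays C (best of 1, 4, 9, 2); Player 2 gets 4.
- c2 → Row plays D (best of 2, 3, -3, 6); Player 2 gets 6.
- c3 → Row plays C (best of -5, 2, 5, 3); Player 2 gets -4.
Player 2's induced payoffs are 4, 6, -4, so Player 2 commits to c2. Subgame-perfect outcome: (D, c2) with payoffs (6, 6).
For the simultaneous game, intersect best replies.
Row's best replies: c1→C; c2→D; c3→C.
Player 2's best replies: A→c1; B→c2; C→c1; D→c3.
The unique mutual best reply is (C, c1), giving (9, 4).
Row earns 6 sequentially versus 9 at the Nash outcome: worse off.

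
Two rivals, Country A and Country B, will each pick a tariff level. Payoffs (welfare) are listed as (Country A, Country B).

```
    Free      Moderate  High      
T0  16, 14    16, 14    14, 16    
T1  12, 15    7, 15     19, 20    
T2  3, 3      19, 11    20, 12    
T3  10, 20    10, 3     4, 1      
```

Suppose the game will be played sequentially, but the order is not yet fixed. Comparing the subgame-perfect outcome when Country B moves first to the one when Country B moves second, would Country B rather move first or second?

If Country A leads: Country B's best replies are T0→High, T1→High, T2→High, T3→Free; Country A's induced payoffs 14, 19, 20, 10; outcome (T2, High), payoffs (20, 12).
If Country B leads: Country A's best replies are Free→T0, Moderate→T2, High→T2; Country B's induced payoffs 14, 11, 12; outcome (T0, Free), payoffs (16, 14).
Country B gets 14 moving first and 12 moving second, so Country B prefers to move first.

first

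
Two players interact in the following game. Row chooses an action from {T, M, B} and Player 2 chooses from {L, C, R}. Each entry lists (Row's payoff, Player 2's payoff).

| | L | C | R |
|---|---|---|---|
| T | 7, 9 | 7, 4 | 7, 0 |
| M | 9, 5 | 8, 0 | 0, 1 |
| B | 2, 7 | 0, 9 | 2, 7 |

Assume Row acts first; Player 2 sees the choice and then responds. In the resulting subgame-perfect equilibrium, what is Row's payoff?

9

Solve by backward induction (Row leads).
- T → Player 2 plays L (best of 9, 4, 0); Row gets 7.
- M → Player 2 plays L (best of 5, 0, 1); Row gets 9.
- B → Player 2 plays C (best of 7, 9, 7); Row gets 0.
Among 7, 9, 0, the best is 9 at M. Subgame-perfect outcome: (M, L) with payoffs (9, 5).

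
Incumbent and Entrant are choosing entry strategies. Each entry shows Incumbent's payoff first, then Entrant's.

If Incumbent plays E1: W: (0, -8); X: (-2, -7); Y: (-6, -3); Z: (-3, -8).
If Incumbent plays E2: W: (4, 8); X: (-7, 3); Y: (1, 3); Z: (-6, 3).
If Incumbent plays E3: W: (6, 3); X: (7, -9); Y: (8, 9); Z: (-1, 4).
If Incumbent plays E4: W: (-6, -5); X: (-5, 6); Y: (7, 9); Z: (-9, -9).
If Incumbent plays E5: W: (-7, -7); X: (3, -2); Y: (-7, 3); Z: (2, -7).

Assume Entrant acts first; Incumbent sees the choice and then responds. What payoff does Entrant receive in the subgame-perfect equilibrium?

9

Work backward from Incumbent's decision.
- W → Incumbent plays E3 (best of 0, 4, 6, -6, -7); Entrant gets 3.
- X → Incumbent plays E3 (best of -2, -7, 7, -5, 3); Entrant gets -9.
- Y → Incumbent plays E3 (best of -6, 1, 8, 7, -7); Entrant gets 9.
- Z → Incumbent plays E5 (best of -3, -6, -1, -9, 2); Entrant gets -7.
Among 3, -9, 9, -7, the best is 9 at Y. Subgame-perfect outcome: (E3, Y) with payoffs (8, 9).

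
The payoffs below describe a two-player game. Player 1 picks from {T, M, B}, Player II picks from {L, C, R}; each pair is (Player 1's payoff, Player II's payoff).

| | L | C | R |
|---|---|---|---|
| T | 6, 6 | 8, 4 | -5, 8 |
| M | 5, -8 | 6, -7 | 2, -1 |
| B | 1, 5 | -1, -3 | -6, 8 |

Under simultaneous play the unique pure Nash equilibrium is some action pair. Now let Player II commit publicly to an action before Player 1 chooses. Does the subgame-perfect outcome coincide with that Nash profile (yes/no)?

Backward induction with Player II moving first.
- L → Player 1 plays T (best of 6, 5, 1); Player II gets 6.
- C → Player 1 plays T (best of 8, 6, -1); Player II gets 4.
- R → Player 1 plays M (best of -5, 2, -6); Player II gets -1.
Player II's induced payoffs are 6, 4, -1, so Player II commits to L. Subgame-perfect outcome: (T, L) with payoffs (6, 6).
Under simultaneous play:
Player 1's best replies: L→T; C→T; R→M.
Player II's best replies: T→R; M→R; B→R.
The unique mutual best reply is (M, R), giving (2, -1).
Sequential outcome (T, L) differs from the Nash profile (M, R).

no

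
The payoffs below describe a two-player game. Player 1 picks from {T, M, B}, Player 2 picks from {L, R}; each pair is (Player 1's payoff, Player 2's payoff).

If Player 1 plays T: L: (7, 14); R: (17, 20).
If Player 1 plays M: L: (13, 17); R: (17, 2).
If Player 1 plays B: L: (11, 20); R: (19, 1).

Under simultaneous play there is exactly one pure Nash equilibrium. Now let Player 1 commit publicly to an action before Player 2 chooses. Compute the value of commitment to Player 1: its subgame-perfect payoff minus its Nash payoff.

4

Backward induction with Player 1 moving first.
- T: BR = R, leader payoff 17.
- M: BR = L, leader payoff 13.
- B: BR = L, leader payoff 11.
Player 1's induced payoffs are 17, 13, 11, so Player 1 commits to T. Subgame-perfect outcome: (T, R) with payoffs (17, 20).
Under simultaneous play:
Player 1's best replies: L→M; R→B.
Player 2's best replies: T→R; M→L; B→L.
Only (M, L) has each player best-responding; Nash payoffs (13, 17).
Player 1's commitment gain: 17 − 13 = 4.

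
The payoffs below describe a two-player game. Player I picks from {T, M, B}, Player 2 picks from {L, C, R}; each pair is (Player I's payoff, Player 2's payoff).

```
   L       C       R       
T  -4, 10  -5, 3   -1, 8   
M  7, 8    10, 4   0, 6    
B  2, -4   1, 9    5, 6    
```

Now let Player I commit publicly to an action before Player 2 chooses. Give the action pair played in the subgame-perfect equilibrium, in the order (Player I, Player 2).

Solve by backward induction (Player I leads).
- T → Player 2 plays L (best of 10, 3, 8); Player I gets -4.
- M → Player 2 plays L (best of 8, 4, 6); Player I gets 7.
- B → Player 2 plays C (best of -4, 9, 6); Player I gets 1.
Player I's induced payoffs are -4, 7, 1, so Player I commits to M. Subgame-perfect outcome: (M, L) with payoffs (7, 8).

(M, L)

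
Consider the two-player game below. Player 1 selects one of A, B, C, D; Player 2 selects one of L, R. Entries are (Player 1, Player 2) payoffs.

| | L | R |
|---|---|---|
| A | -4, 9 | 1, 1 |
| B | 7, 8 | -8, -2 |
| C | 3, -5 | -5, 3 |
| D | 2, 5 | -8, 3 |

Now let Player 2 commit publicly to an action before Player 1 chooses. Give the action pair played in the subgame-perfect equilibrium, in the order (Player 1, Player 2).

(B, L)

Solve by backward induction (Player 2 leads).
- L → Player 1 plays B (best of -4, 7, 3, 2); Player 2 gets 8.
- R → Player 1 plays A (best of 1, -8, -5, -8); Player 2 gets 1.
Player 2's induced payoffs are 8, 1, so Player 2 commits to L. Subgame-perfect outcome: (B, L) with payoffs (7, 8).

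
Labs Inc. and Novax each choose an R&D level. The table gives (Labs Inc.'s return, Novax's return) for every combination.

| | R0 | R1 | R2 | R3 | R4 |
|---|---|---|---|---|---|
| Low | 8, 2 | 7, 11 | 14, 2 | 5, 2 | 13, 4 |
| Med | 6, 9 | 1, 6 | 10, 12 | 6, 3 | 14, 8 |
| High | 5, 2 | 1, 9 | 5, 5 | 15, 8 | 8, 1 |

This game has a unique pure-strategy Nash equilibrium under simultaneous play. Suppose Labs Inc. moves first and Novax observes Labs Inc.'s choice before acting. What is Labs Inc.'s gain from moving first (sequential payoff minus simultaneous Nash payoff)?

3

Backward induction with Labs Inc. moving first.
- Low: Novax compares 2, 11, 2, 2, 4 and picks R1; Labs Inc. would get 7.
- Med: Novax compares 9, 6, 12, 3, 8 and picks R2; Labs Inc. would get 10.
- High: Novax compares 2, 9, 5, 8, 1 and picks R1; Labs Inc. would get 1.
Labs Inc.'s induced payoffs are 7, 10, 1, so Labs Inc. commits to Med. Subgame-perfect outcome: (Med, R2) with payoffs (10, 12).
For the simultaneous game, intersect best replies.
Labs Inc.'s best replies: R0→Low; R1→Low; R2→Low; R3→High; R4→Med.
Novax's best replies: Low→R1; Med→R2; High→R1.
Only (Low, R1) has each player best-responding; Nash payoffs (7, 11).
Labs Inc.'s commitment gain: 10 − 7 = 3.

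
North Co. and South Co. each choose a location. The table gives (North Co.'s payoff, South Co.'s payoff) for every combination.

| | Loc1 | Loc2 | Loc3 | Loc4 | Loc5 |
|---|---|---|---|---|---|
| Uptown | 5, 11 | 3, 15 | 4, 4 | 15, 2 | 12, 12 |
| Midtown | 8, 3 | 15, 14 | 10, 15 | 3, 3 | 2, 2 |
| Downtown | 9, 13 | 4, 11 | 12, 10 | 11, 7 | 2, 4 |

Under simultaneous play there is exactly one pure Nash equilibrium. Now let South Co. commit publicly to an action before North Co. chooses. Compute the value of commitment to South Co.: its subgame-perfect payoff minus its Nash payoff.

Backward induction with South Co. moving first.
- Loc1: BR = Downtown, leader payoff 13.
- Loc2: BR = Midtown, leader payoff 14.
- Loc3: BR = Downtown, leader payoff 10.
- Loc4: BR = Uptown, leader payoff 2.
- Loc5: BR = Uptown, leader payoff 12.
Maximizing over 13, 14, 10, 2, 12, South Co. chooses Loc2. Subgame-perfect outcome: (Midtown, Loc2) with payoffs (15, 14).
Under simultaneous play:
North Co.'s best replies: Loc1→Downtown; Loc2→Midtown; Loc3→Downtown; Loc4→Uptown; Loc5→Uptown.
South Co.'s best replies: Uptown→Loc2; Midtown→Loc3; Downtown→Loc1.
Only (Downtown, Loc1) has each player best-responding; Nash payoffs (9, 13).
South Co.'s commitment gain: 14 − 13 = 1.

1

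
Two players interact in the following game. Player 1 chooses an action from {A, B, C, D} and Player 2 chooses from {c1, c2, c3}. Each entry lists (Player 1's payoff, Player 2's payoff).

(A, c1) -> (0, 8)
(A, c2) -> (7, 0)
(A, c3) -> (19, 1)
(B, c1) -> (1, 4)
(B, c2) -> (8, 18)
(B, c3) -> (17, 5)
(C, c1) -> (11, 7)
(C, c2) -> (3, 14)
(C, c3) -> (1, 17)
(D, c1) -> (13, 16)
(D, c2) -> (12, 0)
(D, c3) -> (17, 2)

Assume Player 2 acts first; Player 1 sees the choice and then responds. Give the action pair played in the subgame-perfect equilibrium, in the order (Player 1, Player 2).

(D, c1)

Player 1 best-responds to each possible Player 2 move:
- c1: Player 1 compares 0, 1, 11, 13 and picks D; Player 2 would get 16.
- c2: Player 1 compares 7, 8, 3, 12 and picks D; Player 2 would get 0.
- c3: Player 1 compares 19, 17, 1, 17 and picks A; Player 2 would get 1.
Player 2's induced payoffs are 16, 0, 1, so Player 2 commits to c1. Subgame-perfect outcome: (D, c1) with payoffs (13, 16).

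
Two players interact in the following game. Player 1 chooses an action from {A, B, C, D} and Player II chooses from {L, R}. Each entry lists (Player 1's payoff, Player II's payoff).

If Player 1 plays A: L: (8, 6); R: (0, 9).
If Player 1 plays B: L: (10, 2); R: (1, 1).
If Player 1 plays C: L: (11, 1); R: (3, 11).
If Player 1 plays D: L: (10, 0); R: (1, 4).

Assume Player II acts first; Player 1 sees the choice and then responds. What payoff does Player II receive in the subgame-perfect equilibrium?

11

Solve by backward induction (Player II leads).
- L: Player 1 compares 8, 10, 11, 10 and picks C; Player II would get 1.
- R: Player 1 compares 0, 1, 3, 1 and picks C; Player II would get 11.
Among 1, 11, the best is 11 at R. Subgame-perfect outcome: (C, R) with payoffs (3, 11).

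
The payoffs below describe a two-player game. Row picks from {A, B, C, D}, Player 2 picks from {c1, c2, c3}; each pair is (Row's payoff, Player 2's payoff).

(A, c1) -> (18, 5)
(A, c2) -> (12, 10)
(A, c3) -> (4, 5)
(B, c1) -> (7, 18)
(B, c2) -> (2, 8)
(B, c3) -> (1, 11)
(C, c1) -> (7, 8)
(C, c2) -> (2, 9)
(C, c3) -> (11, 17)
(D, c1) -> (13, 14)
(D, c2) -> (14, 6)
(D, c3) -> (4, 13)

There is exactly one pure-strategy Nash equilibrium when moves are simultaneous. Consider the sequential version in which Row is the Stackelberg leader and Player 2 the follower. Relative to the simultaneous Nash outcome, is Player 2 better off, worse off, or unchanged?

worse off

Player 2 best-responds to each possible Row move:
- A → Player 2 plays c2 (best of 5, 10, 5); Row gets 12.
- B → Player 2 plays c1 (best of 18, 8, 11); Row gets 7.
- C → Player 2 plays c3 (best of 8, 9, 17); Row gets 11.
- D → Player 2 plays c1 (best of 14, 6, 13); Row gets 13.
Among 12, 7, 11, 13, the best is 13 at D. Subgame-perfect outcome: (D, c1) with payoffs (13, 14).
Under simultaneous play:
Row's best replies: c1→A; c2→D; c3→C.
Player 2's best replies: A→c2; B→c1; C→c3; D→c1.
Only (C, c3) has each player best-responding; Nash payoffs (11, 17).
Player 2 earns 14 sequentially versus 17 at the Nash outcome: worse off.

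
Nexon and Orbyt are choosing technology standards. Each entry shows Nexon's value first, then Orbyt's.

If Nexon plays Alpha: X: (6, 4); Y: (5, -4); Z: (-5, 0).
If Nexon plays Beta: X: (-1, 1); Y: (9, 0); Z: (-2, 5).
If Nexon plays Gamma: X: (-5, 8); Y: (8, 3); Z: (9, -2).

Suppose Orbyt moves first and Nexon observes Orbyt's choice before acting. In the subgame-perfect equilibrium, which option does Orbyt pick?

Solve by backward induction (Orbyt leads).
- X: BR = Alpha, leader payoff 4.
- Y: BR = Beta, leader payoff 0.
- Z: BR = Gamma, leader payoff -2.
Orbyt's induced payoffs are 4, 0, -2, so Orbyt commits to X. Subgame-perfect outcome: (Alpha, X) with payoffs (6, 4).

X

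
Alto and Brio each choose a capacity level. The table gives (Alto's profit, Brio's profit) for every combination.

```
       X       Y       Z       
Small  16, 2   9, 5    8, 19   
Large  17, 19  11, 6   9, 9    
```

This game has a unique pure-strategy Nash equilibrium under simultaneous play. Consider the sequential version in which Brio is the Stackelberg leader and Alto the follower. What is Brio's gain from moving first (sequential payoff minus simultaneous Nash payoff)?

Solve by backward induction (Brio leads).
- X: Alto compares 16, 17 and picks Large; Brio would get 19.
- Y: Alto compares 9, 11 and picks Large; Brio would get 6.
- Z: Alto compares 8, 9 and picks Large; Brio would get 9.
Maximizing over 19, 6, 9, Brio chooses X. Subgame-perfect outcome: (Large, X) with payoffs (17, 19).
Under simultaneous play:
Alto's best replies: X→Large; Y→Large; Z→Large.
Brio's best replies: Small→Z; Large→X.
The unique mutual best reply is (Large, X), giving (17, 19).
Brio's commitment gain: 19 − 19 = 0.

0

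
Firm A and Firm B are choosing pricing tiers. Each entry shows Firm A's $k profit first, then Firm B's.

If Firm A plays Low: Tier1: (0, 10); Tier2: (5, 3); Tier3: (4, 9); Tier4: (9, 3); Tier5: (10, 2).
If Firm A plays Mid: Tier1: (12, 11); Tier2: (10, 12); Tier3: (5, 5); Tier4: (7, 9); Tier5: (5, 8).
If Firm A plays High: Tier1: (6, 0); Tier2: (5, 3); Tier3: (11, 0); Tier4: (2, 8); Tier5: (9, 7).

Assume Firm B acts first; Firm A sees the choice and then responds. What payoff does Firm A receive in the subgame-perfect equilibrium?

Solve by backward induction (Firm B leads).
- Tier1: Firm A compares 0, 12, 6 and picks Mid; Firm B would get 11.
- Tier2: Firm A compares 5, 10, 5 and picks Mid; Firm B would get 12.
- Tier3: Firm A compares 4, 5, 11 and picks High; Firm B would get 0.
- Tier4: Firm A compares 9, 7, 2 and picks Low; Firm B would get 3.
- Tier5: Firm A compares 10, 5, 9 and picks Low; Firm B would get 2.
Maximizing over 11, 12, 0, 3, 2, Firm B chooses Tier2. Subgame-perfect outcome: (Mid, Tier2) with payoffs (10, 12).

10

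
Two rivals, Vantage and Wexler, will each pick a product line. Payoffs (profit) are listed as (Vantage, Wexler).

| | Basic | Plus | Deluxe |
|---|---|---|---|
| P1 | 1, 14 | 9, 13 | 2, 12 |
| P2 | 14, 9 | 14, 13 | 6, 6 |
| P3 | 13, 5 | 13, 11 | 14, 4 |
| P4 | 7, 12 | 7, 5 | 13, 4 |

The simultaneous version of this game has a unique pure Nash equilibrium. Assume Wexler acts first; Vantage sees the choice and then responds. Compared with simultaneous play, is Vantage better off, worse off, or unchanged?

Vantage best-responds to each possible Wexler move:
- Basic: BR = P2, leader payoff 9.
- Plus: BR = P2, leader payoff 13.
- Deluxe: BR = P3, leader payoff 4.
Maximizing over 9, 13, 4, Wexler chooses Plus. Subgame-perfect outcome: (P2, Plus) with payoffs (14, 13).
For the simultaneous game, intersect best replies.
Vantage's best replies: Basic→P2; Plus→P2; Deluxe→P3.
Wexler's best replies: P1→Basic; P2→Plus; P3→Plus; P4→Basic.
The unique mutual best reply is (P2, Plus), giving (14, 13).
Vantage earns 14 sequentially versus 14 at the Nash outcome: unchanged.

unchanged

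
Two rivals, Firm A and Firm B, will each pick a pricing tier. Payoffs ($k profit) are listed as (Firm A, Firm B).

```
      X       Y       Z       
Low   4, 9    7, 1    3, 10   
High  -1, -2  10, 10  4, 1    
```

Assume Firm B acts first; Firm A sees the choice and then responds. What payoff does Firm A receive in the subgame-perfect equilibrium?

Firm A best-responds to each possible Firm B move:
- X → Firm A plays Low (best of 4, -1); Firm B gets 9.
- Y → Firm A plays High (best of 7, 10); Firm B gets 10.
- Z → Firm A plays High (best of 3, 4); Firm B gets 1.
Among 9, 10, 1, the best is 10 at Y. Subgame-perfect outcome: (High, Y) with payoffs (10, 10).

10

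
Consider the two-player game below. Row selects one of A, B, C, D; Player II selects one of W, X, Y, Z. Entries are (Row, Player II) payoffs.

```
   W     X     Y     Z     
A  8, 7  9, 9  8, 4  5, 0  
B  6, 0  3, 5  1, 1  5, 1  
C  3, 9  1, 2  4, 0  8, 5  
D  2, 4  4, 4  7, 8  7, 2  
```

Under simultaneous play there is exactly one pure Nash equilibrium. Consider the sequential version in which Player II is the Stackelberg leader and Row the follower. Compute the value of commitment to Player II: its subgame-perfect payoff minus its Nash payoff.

0

Backward induction with Player II moving first.
- W: Row compares 8, 6, 3, 2 and picks A; Player II would get 7.
- X: Row compares 9, 3, 1, 4 and picks A; Player II would get 9.
- Y: Row compares 8, 1, 4, 7 and picks A; Player II would get 4.
- Z: Row compares 5, 5, 8, 7 and picks C; Player II would get 5.
Player II's induced payoffs are 7, 9, 4, 5, so Player II commits to X. Subgame-perfect outcome: (A, X) with payoffs (9, 9).
Now find the simultaneous Nash equilibrium.
Row's best replies: W→A; X→A; Y→A; Z→C.
Player II's best replies: A→X; B→X; C→W; D→Y.
Only (A, X) has each player best-responding; Nash payoffs (9, 9).
Player II's commitment gain: 9 − 9 = 0.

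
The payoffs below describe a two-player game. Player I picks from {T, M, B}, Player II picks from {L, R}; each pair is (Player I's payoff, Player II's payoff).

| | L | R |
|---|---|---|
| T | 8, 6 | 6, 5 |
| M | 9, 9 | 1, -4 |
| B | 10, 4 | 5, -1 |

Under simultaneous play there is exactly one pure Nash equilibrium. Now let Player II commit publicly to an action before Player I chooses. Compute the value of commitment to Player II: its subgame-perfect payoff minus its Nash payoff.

1

Player I best-responds to each possible Player II move:
- L → Player I plays B (best of 8, 9, 10); Player II gets 4.
- R → Player I plays T (best of 6, 1, 5); Player II gets 5.
Among 4, 5, the best is 5 at R. Subgame-perfect outcome: (T, R) with payoffs (6, 5).
Now find the simultaneous Nash equilibrium.
Player I's best replies: L→B; R→T.
Player II's best replies: T→L; M→L; B→L.
The unique mutual best reply is (B, L), giving (10, 4).
Player II's commitment gain: 5 − 4 = 1.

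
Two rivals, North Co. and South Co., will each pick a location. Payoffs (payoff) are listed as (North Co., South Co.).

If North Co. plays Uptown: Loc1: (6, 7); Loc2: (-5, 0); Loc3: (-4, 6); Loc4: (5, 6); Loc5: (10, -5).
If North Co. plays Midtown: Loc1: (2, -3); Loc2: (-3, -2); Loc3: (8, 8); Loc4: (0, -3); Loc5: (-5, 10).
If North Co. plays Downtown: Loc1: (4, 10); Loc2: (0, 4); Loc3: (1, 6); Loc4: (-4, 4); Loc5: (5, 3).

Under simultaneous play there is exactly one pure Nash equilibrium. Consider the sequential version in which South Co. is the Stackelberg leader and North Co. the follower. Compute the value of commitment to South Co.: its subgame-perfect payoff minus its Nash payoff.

Solve by backward induction (South Co. leads).
- Loc1: BR = Uptown, leader payoff 7.
- Loc2: BR = Downtown, leader payoff 4.
- Loc3: BR = Midtown, leader payoff 8.
- Loc4: BR = Uptown, leader payoff 6.
- Loc5: BR = Uptown, leader payoff -5.
South Co.'s induced payoffs are 7, 4, 8, 6, -5, so South Co. commits to Loc3. Subgame-perfect outcome: (Midtown, Loc3) with payoffs (8, 8).
Now find the simultaneous Nash equilibrium.
North Co.'s best replies: Loc1→Uptown; Loc2→Downtown; Loc3→Midtown; Loc4→Uptown; Loc5→Uptown.
South Co.'s best replies: Uptown→Loc1; Midtown→Loc5; Downtown→Loc1.
Only (Uptown, Loc1) has each player best-responding; Nash payoffs (6, 7).
South Co.'s commitment gain: 8 − 7 = 1.

1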